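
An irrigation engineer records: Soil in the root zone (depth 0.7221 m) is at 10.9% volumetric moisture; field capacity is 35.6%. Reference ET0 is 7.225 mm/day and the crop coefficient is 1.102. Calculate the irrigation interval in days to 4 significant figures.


Approach: apply soil-water budget scheduling, SMD = (FC-theta)/100*depth*1000; ETc = ET0*Kc; interval = SMD/ETc.
Step 1 — soil moisture deficit:
  SMD = (35.6 - 10.9)/100 * 0.7221 * 1000 = 178.359 mm
Step 2 — daily crop ET (ETc = ET0*Kc):
  ETc = 7.225 * 1.102 = 7.96195 mm/day
Step 3 — irrigation interval (SMD/ETc):
  interval = 178.359 / 7.96195 = 22.40 days
Therefore the irrigation interval = 22.40 days.


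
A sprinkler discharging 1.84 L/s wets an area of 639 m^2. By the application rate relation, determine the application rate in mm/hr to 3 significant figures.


Approach: apply the application rate relation, rate = (Q/A)*3600.
rate = (1.84 / 639) * 3600 = 10.4 mm/hr
Therefore the application rate = 10.4 mm/hr.


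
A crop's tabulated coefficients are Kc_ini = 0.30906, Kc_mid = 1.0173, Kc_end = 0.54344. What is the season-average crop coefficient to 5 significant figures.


Approach: apply a simple seasonal average, Kc_avg = (Kc_ini + Kc_mid + Kc_end)/3.
Kc_avg = (0.30906 + 1.0173 + 0.54344)/3 = 0.62327
Therefore the season-average crop coefficient = 0.62327.


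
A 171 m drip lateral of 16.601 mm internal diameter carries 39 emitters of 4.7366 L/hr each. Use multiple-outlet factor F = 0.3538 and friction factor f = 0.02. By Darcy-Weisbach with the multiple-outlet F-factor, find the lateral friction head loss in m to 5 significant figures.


Approach: apply Darcy-Weisbach with the multiple-outlet F-factor, Q = n*q/(3600*1000) m^3/s; v = Q/A; hf = F*f*(L/D)*(v^2/(2g)).
Q = 39*4.7366/(3600*1000) = 5.131317e-05 m^3/s
A = pi*(16.601e-3/2)^2 = 2.164504e-04 m^2, so v = Q/A = 0.2370666 m/s
hf = 0.3538*0.02*(171/0.016601)*(0.2370666^2/(2*9.81)) = 0.20878 m
Therefore the lateral friction head loss = 0.20878 m.


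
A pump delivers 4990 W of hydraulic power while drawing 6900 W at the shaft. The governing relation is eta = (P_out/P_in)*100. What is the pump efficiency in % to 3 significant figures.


eta = (4990 / 6900) * 100 = 72.3 %
Therefore the pump efficiency = 72.3 %.


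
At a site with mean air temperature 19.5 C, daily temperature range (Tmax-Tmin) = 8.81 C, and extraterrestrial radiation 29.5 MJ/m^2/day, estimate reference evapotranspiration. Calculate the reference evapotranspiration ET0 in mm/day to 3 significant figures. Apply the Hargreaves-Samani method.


Approach: apply the Hargreaves-Samani method, ET0 = 0.0023*(Tmean+17.8)*sqrt(Tmax-Tmin)*0.408*Ra.
ET0 = 0.0023*(19.5+17.8)*sqrt(8.81)*0.408*29.5 = 3.06 mm/day
Therefore the reference evapotranspiration ET0 = 3.06 mm/day.


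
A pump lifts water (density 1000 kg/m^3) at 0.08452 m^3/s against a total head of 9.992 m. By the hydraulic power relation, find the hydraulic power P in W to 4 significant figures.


Approach: apply the hydraulic power relation, P = rho*g*Q*H.
P = 1000 * 9.81 * 0.08452 * 9.992 = 8285 W
Therefore the hydraulic power P = 8285 W.


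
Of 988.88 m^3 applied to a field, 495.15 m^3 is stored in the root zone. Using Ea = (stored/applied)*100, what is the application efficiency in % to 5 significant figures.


Ea = (495.15/988.88)*100 = 50.072 %
Therefore the application efficiency = 50.072 %.


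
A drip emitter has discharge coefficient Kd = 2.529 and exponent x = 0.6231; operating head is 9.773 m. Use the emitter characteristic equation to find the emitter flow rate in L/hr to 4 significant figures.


Approach: apply the emitter characteristic equation, q = Kd * h^x.
q = 2.529 * 9.773^0.6231 = 10.47 L/hr
Therefore the emitter flow rate = 10.47 L/hr.


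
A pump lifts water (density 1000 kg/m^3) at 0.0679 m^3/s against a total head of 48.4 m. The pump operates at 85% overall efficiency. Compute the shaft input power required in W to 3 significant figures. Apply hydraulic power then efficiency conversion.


Approach: apply hydraulic power then efficiency conversion, P = rho*g*Q*H; P_in = P/eta.
Step 1 — hydraulic power (P = rho*g*Q*H):
  P = 1000 * 9.81 * 0.0679 * 48.4 = 32239 W
Step 2 — input power: P_in = P/eta = 32239 / 0.85 = 37900 W
Therefore the shaft input power required = 37900 W.


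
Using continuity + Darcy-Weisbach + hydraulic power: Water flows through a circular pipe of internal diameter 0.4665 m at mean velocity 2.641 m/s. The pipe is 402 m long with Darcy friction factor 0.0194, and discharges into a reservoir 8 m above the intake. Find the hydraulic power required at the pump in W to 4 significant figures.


Approach: apply continuity + Darcy-Weisbach + hydraulic power, Q = A*v; hf = f*(L/D)*(v^2/(2g)); H = static + hf; P = rho*g*Q*H.
Step 1 — flow rate (continuity, Q = A*v):
  A = pi*(0.4665/2)^2 = 0.170920 m^2
  Q = 0.170920 * 2.641 = 0.451400 m^3/s
Step 2 — friction head loss (Darcy-Weisbach):
  hf = 0.0194 * (402/0.4665) * (2.641^2 / (2*9.81))
  hf = 5.94311 m
Step 3 — total head: H = 8 + 5.94311 = 13.9431 m
Step 4 — hydraulic power (P = rho*g*Q*H):
  P = 1000 * 9.81 * 0.451400 * 13.9431 = 61740 W
Therefore the hydraulic power required at the pump = 61740 W.


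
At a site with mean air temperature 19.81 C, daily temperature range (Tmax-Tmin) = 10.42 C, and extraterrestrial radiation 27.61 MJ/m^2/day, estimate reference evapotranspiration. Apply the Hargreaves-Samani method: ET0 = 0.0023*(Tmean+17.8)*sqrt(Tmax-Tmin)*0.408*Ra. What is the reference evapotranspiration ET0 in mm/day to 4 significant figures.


ET0 = 0.0023*(19.81+17.8)*sqrt(10.42)*0.408*27.61 = 3.146 mm/day
Therefore the reference evapotranspiration ET0 = 3.146 mm/day.


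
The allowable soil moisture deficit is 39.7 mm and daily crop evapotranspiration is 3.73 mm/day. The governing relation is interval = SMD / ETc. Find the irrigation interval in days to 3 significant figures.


interval = 39.7 / 3.73 = 10.6 days
Therefore the irrigation interval = 10.6 days.


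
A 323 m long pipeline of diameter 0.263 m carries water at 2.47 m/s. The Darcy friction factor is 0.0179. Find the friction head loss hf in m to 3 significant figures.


Approach: apply the Darcy-Weisbach equation, hf = f*(L/D)*(v^2/(2g)).
hf = 0.0179 * (323/0.263) * (2.47^2 / (2*9.81))
hf = 6.84 m
Therefore the friction head loss hf = 6.84 m.


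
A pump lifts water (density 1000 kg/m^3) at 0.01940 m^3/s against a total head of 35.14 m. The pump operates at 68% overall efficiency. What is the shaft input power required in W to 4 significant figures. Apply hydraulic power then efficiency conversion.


Approach: apply hydraulic power then efficiency conversion, P = rho*g*Q*H; P_in = P/eta.
Step 1 — hydraulic power (P = rho*g*Q*H):
  P = 1000 * 9.81 * 0.01940 * 35.14 = 6687.63 W
Step 2 — input power: P_in = P/eta = 6687.63 / 0.68 = 9835 W
Therefore the shaft input power required = 9835 W.


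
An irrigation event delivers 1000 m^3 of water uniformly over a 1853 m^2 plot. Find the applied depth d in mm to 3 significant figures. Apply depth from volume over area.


Approach: apply depth from volume over area, d = (V/A)*1000.
d = (1000 / 1853) * 1000 = 540 mm
Therefore the applied depth d = 540 mm.


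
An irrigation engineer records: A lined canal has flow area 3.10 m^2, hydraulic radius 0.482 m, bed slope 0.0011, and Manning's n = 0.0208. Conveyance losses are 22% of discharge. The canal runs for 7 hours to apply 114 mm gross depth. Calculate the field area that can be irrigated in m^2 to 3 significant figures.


Approach: apply Manning's equation with a conveyance and depth budget, Q = (1/n)*A*R^(2/3)*S^(1/2); Q_field = Q*(1-loss); Area = Q_field*t/(d/1000).
Step 1 — canal discharge (Manning's equation):
  Q = (1/0.0208) * 3.10 * 0.482^(2/3) * 0.0011^(1/2) = 3.0387 m^3/s
Step 2 — delivered flow: Q_field = 3.0387*(1 - 22/100) = 2.3702 m^3/s
Step 3 — volume delivered: V = 2.3702 * 7*3600 = 59729 m^3
Step 4 — area served: A = V / (depth/1000) = 59729 / 0.114 = 524000 m^2
Therefore the field area that can be irrigated = 524000 m^2.


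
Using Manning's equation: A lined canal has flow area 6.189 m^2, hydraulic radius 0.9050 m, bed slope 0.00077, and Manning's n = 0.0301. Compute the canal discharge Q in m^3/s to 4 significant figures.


Approach: apply Manning's equation, Q = (1/n)*A*R^(2/3)*S^(1/2).
Q = (1/0.0301) * 6.189 * 0.9050^(2/3) * 0.00077^(1/2) = 5.338 m^3/s
Therefore the canal discharge Q = 5.338 m^3/s.


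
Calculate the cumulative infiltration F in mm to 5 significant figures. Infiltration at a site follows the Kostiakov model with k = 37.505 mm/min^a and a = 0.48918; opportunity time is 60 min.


Approach: apply the Kostiakov infiltration equation, F = k*t^a.
F = 37.505 * 60^0.48918 = 277.92 mm
Therefore the cumulative infiltration F = 277.92 mm.


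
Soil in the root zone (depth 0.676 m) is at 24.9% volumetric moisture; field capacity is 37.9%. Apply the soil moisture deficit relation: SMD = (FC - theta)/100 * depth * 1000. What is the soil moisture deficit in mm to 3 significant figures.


SMD = (37.9 - 24.9)/100 * 0.676 * 1000 = 87.9 mm
Therefore the soil moisture deficit = 87.9 mm.


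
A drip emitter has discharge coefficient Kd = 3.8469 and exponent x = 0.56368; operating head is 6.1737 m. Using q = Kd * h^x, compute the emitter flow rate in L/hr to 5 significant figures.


q = 3.8469 * 6.1737^0.56368 = 10.733 L/hr
Therefore the emitter flow rate = 10.733 L/hr.


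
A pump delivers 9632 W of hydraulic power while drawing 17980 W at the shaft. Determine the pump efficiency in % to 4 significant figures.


Approach: apply the efficiency ratio, eta = (P_out/P_in)*100.
eta = (9632 / 17980) * 100 = 53.57 %
Therefore the pump efficiency = 53.57 %.


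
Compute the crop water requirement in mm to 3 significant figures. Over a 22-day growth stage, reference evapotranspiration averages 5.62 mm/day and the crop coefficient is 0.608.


Approach: apply the crop water requirement relation, CWR = ET0 * Kc * days.
CWR = 5.62 * 0.608 * 22 = 75.2 mm
Therefore the crop water requirement = 75.2 mm.


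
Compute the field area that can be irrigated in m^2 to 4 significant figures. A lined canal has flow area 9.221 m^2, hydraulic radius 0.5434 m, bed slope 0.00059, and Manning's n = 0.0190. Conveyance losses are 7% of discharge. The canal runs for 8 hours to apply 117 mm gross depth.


Approach: apply Manning's equation with a conveyance and depth budget, Q = (1/n)*A*R^(2/3)*S^(1/2); Q_field = Q*(1-loss); Area = Q_field*t/(d/1000).
Step 1 — canal discharge (Manning's equation):
  Q = (1/0.0190) * 9.221 * 0.5434^(2/3) * 0.00059^(1/2) = 7.84989 m^3/s
Step 2 — delivered flow: Q_field = 7.84989*(1 - 7/100) = 7.30040 m^3/s
Step 3 — volume delivered: V = 7.30040 * 8*3600 = 210251 m^3
Step 4 — area served: A = V / (depth/1000) = 210251 / 0.117 = 1797000 m^2
Therefore the field area that can be irrigated = 1797000 m^2.


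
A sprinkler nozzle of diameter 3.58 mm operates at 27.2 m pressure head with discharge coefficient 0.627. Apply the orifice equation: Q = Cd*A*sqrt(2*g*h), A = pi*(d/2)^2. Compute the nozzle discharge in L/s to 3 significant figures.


A = pi*(3.58e-3/2)^2 = 1.0066e-05 m^2
Q = 0.627 * 1.0066e-05 * sqrt(2*9.81*27.2) * 1000 = 0.146 L/s
Therefore the nozzle discharge = 0.146 L/s.


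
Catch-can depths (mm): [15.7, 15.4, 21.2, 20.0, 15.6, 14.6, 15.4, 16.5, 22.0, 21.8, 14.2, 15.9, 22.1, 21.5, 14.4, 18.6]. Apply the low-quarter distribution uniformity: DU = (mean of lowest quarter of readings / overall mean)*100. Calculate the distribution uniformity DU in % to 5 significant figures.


sorted lowest 4 of 16: [14.2, 14.4, 14.6, 15.4] -> mean = 14.65000 mm
overall mean = 17.80625 mm
DU = (14.65000/17.80625)*100 = 82.274 %
Therefore the distribution uniformity DU = 82.274 %.


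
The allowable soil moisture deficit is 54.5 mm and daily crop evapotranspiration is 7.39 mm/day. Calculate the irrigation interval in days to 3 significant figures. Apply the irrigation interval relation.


Approach: apply the irrigation interval relation, interval = SMD / ETc.
interval = 54.5 / 7.39 = 7.37 days
Therefore the irrigation interval = 7.37 days.


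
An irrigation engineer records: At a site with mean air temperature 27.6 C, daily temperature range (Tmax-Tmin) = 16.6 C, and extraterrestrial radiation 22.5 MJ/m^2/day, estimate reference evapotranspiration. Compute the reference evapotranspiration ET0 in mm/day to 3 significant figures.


Approach: apply the Hargreaves-Samani method, ET0 = 0.0023*(Tmean+17.8)*sqrt(Tmax-Tmin)*0.408*Ra.
ET0 = 0.0023*(27.6+17.8)*sqrt(16.6)*0.408*22.5 = 3.91 mm/day
Therefore the reference evapotranspiration ET0 = 3.91 mm/day.


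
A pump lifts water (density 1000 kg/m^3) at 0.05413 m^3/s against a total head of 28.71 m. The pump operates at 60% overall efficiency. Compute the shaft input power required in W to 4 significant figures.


Approach: apply hydraulic power then efficiency conversion, P = rho*g*Q*H; P_in = P/eta.
Step 1 — hydraulic power (P = rho*g*Q*H):
  P = 1000 * 9.81 * 0.05413 * 28.71 = 15245.4 W
Step 2 — input power: P_in = P/eta = 15245.4 / 0.6 = 25410 W
Therefore the shaft input power required = 25410 W.


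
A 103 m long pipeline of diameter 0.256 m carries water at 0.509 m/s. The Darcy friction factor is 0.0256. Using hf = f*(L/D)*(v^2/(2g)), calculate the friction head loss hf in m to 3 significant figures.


hf = 0.0256 * (103/0.256) * (0.509^2 / (2*9.81))
hf = 0.136 m
Therefore the friction head loss hf = 0.136 m.


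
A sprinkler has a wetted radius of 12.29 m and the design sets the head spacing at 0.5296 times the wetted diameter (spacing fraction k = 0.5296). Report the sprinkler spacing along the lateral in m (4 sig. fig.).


Approach: apply the sprinkler spacing rule (spacing as a fraction of wetted diameter), S = k*(2*R).
S = 0.5296 * (2 * 12.29) = 13.02 m
Therefore the sprinkler spacing along the lateral = 13.02 m.


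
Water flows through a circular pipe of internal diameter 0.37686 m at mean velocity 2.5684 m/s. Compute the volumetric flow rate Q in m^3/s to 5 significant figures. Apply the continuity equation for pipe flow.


Approach: apply the continuity equation for pipe flow, Q = A * v with A = pi*(D/2)^2.
A = pi*(0.37686/2)^2 = 0.1115450 m^2
Q = 0.1115450 * 2.5684 = 0.28649 m^3/s
Therefore the volumetric flow rate Q = 0.28649 m^3/s.


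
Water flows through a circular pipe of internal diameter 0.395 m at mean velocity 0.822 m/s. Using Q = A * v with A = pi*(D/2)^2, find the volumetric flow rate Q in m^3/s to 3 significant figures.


A = pi*(0.395/2)^2 = 0.12254 m^2
Q = 0.12254 * 0.822 = 0.101 m^3/s
Therefore the volumetric flow rate Q = 0.101 m^3/s.


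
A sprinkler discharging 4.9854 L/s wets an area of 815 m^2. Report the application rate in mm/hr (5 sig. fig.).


Approach: apply the application rate relation, rate = (Q/A)*3600.
rate = (4.9854 / 815) * 3600 = 22.021 mm/hr
Therefore the application rate = 22.021 mm/hr.


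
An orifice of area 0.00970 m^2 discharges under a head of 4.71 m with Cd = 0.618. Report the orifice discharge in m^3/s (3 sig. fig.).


Approach: apply the orifice equation, Q = Cd*A*sqrt(2*g*h).
Q = 0.618 * 0.00970 * sqrt(2*9.81*4.71) = 0.0576 m^3/s
Therefore the orifice discharge = 0.0576 m^3/s.


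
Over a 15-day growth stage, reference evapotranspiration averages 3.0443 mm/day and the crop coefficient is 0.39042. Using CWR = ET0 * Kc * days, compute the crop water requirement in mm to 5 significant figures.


CWR = 3.0443 * 0.39042 * 15 = 17.828 mm
Therefore the crop water requirement = 17.828 mm.


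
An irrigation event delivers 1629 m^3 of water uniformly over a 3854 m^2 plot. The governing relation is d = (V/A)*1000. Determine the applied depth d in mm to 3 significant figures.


d = (1629 / 3854) * 1000 = 423 mm
Therefore the applied depth d = 423 mm.


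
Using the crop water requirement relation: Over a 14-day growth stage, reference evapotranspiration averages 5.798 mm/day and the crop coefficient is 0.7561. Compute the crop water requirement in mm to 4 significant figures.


Approach: apply the crop water requirement relation, CWR = ET0 * Kc * days.
CWR = 5.798 * 0.7561 * 14 = 61.37 mm
Therefore the crop water requirement = 61.37 mm.


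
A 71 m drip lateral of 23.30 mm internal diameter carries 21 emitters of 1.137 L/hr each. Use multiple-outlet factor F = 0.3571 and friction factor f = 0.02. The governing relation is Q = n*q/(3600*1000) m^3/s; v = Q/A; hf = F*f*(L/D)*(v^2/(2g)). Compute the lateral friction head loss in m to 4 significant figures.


Q = 21*1.137/(3600*1000) = 6.63250e-06 m^3/s
A = pi*(23.30e-3/2)^2 = 4.26385e-04 m^2, so v = Q/A = 0.0155552 m/s
hf = 0.3571*0.02*(71/0.02330)*(0.0155552^2/(2*9.81)) = 0.0002684 m
Therefore the lateral friction head loss = 0.0002684 m.


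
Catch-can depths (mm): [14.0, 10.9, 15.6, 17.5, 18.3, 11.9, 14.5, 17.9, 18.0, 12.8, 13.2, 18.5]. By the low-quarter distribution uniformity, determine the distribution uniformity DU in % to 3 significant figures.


Approach: apply the low-quarter distribution uniformity, DU = (mean of lowest quarter of readings / overall mean)*100.
sorted lowest 3 of 12: [10.9, 11.9, 12.8] -> mean = 11.867 mm
overall mean = 15.258 mm
DU = (11.867/15.258)*100 = 77.8 %
Therefore the distribution uniformity DU = 77.8 %.


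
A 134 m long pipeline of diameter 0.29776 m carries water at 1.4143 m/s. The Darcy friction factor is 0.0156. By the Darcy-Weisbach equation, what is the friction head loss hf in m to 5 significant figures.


Approach: apply the Darcy-Weisbach equation, hf = f*(L/D)*(v^2/(2g)).
hf = 0.0156 * (134/0.29776) * (1.4143^2 / (2*9.81))
hf = 0.71573 m
Therefore the friction head loss hf = 0.71573 m.


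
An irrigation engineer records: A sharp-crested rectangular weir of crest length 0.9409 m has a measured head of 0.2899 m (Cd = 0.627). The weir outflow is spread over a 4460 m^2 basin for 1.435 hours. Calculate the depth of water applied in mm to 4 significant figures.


Approach: apply the rectangular weir equation with a volume-to-depth conversion, Q = (2/3)*Cd*L*sqrt(2g)*H^1.5; d = Q*t/A * 1000.
Step 1 — weir discharge:
  Q = (2/3)*0.627*0.9409*sqrt(2*9.81)*0.2899^1.5 = 0.271920 m^3/s
Step 2 — volume: V = 0.271920 * 1.435*3600 = 1404.74 m^3
Step 3 — depth: d = V/A * 1000 = 1404.74/4460 * 1000 = 315.0 mm
Therefore the depth of water applied = 315.0 mm.


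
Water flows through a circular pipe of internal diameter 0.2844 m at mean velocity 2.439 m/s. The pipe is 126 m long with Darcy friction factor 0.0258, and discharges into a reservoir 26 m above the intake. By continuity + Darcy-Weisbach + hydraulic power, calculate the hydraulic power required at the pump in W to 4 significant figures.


Approach: apply continuity + Darcy-Weisbach + hydraulic power, Q = A*v; hf = f*(L/D)*(v^2/(2g)); H = static + hf; P = rho*g*Q*H.
Step 1 — flow rate (continuity, Q = A*v):
  A = pi*(0.2844/2)^2 = 0.0635256 m^2
  Q = 0.0635256 * 2.439 = 0.154939 m^3/s
Step 2 — friction head loss (Darcy-Weisbach):
  hf = 0.0258 * (126/0.2844) * (2.439^2 / (2*9.81))
  hf = 3.46565 m
Step 3 — total head: H = 26 + 3.46565 = 29.4657 m
Step 4 — hydraulic power (P = rho*g*Q*H):
  P = 1000 * 9.81 * 0.154939 * 29.4657 = 44790 W
Therefore the hydraulic power required at the pump = 44790 W.


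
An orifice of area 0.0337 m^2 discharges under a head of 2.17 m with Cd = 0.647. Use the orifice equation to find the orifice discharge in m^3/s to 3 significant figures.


Approach: apply the orifice equation, Q = Cd*A*sqrt(2*g*h).
Q = 0.647 * 0.0337 * sqrt(2*9.81*2.17) = 0.142 m^3/s
Therefore the orifice discharge = 0.142 m^3/s.


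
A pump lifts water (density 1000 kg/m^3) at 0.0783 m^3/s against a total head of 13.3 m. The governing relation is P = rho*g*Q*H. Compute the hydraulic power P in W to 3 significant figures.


P = 1000 * 9.81 * 0.0783 * 13.3 = 10200 W
Therefore the hydraulic power P = 10200 W.


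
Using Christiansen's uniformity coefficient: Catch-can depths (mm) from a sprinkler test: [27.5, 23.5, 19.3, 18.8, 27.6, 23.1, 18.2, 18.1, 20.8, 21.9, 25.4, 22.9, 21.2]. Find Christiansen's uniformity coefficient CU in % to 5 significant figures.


Approach: apply Christiansen's uniformity coefficient, CU = (1 - mean_abs_deviation/mean)*100.
mean = 22.17692 mm
mean |d_i - mean| = 2.605917 mm
CU = (1 - 2.605917/22.17692)*100 = 88.249 %
Therefore Christiansen's uniformity coefficient CU = 88.249 %.


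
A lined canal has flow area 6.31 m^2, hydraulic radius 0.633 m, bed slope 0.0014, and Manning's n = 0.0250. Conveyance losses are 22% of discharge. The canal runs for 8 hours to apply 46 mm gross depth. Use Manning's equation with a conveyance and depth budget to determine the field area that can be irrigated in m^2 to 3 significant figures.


Approach: apply Manning's equation with a conveyance and depth budget, Q = (1/n)*A*R^(2/3)*S^(1/2); Q_field = Q*(1-loss); Area = Q_field*t/(d/1000).
Step 1 — canal discharge (Manning's equation):
  Q = (1/0.0250) * 6.31 * 0.633^(2/3) * 0.0014^(1/2) = 6.9623 m^3/s
Step 2 — delivered flow: Q_field = 6.9623*(1 - 22/100) = 5.4306 m^3/s
Step 3 — volume delivered: V = 5.4306 * 8*3600 = 156400 m^3
Step 4 — area served: A = V / (depth/1000) = 156400 / 0.046 = 3400000 m^2
Therefore the field area that can be irrigated = 3400000 m^2.


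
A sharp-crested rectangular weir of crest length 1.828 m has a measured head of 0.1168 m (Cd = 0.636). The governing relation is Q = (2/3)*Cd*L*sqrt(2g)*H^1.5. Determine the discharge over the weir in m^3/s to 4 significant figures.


Q = (2/3)*0.636*1.828*sqrt(2*9.81)*0.1168^1.5 = 0.1370 m^3/s
Therefore the discharge over the weir = 0.1370 m^3/s.


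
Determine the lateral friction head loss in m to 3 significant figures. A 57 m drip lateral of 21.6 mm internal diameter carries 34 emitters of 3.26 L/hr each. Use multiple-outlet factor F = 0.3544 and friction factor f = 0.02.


Approach: apply Darcy-Weisbach with the multiple-outlet F-factor, Q = n*q/(3600*1000) m^3/s; v = Q/A; hf = F*f*(L/D)*(v^2/(2g)).
Q = 34*3.26/(3600*1000) = 3.0789e-05 m^3/s
A = pi*(21.6e-3/2)^2 = 3.6644e-04 m^2, so v = Q/A = 0.084023 m/s
hf = 0.3544*0.02*(57/0.0216)*(0.084023^2/(2*9.81)) = 0.00673 m
Therefore the lateral friction head loss = 0.00673 m.


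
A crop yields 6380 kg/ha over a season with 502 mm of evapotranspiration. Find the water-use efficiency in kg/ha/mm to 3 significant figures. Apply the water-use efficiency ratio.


Approach: apply the water-use efficiency ratio, WUE = yield/ET.
WUE = 6380 / 502 = 12.7 kg/ha/mm
Therefore the water-use efficiency = 12.7 kg/ha/mm.


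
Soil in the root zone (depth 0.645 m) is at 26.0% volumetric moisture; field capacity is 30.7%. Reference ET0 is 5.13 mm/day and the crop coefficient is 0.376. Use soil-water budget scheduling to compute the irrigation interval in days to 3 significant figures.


Approach: apply soil-water budget scheduling, SMD = (FC-theta)/100*depth*1000; ETc = ET0*Kc; interval = SMD/ETc.
Step 1 — soil moisture deficit:
  SMD = (30.7 - 26.0)/100 * 0.645 * 1000 = 30.315 mm
Step 2 — daily crop ET (ETc = ET0*Kc):
  ETc = 5.13 * 0.376 = 1.9289 mm/day
Step 3 — irrigation interval (SMD/ETc):
  interval = 30.315 / 1.9289 = 15.7 days
Therefore the irrigation interval = 15.7 days.


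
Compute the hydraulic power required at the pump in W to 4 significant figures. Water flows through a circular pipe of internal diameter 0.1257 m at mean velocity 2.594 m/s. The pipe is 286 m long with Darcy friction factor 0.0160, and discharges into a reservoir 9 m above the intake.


Approach: apply continuity + Darcy-Weisbach + hydraulic power, Q = A*v; hf = f*(L/D)*(v^2/(2g)); H = static + hf; P = rho*g*Q*H.
Step 1 — flow rate (continuity, Q = A*v):
  A = pi*(0.1257/2)^2 = 0.0124097 m^2
  Q = 0.0124097 * 2.594 = 0.0321907 m^3/s
Step 2 — friction head loss (Darcy-Weisbach):
  hf = 0.0160 * (286/0.1257) * (2.594^2 / (2*9.81))
  hf = 12.4851 m
Step 3 — total head: H = 9 + 12.4851 = 21.4851 m
Step 4 — hydraulic power (P = rho*g*Q*H):
  P = 1000 * 9.81 * 0.0321907 * 21.4851 = 6785 W
Therefore the hydraulic power required at the pump = 6785 W.


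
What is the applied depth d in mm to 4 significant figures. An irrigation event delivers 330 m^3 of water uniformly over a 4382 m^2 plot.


Approach: apply depth from volume over area, d = (V/A)*1000.
d = (330 / 4382) * 1000 = 75.31 mm
Therefore the applied depth d = 75.31 mm.


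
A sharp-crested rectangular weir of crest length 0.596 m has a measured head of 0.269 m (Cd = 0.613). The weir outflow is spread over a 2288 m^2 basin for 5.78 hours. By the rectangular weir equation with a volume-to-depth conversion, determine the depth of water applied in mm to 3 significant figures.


Approach: apply the rectangular weir equation with a volume-to-depth conversion, Q = (2/3)*Cd*L*sqrt(2g)*H^1.5; d = Q*t/A * 1000.
Step 1 — weir discharge:
  Q = (2/3)*0.613*0.596*sqrt(2*9.81)*0.269^1.5 = 0.15052 m^3/s
Step 2 — volume: V = 0.15052 * 5.78*3600 = 3132.0 m^3
Step 3 — depth: d = V/A * 1000 = 3132.0/2288 * 1000 = 1370 mm
Therefore the depth of water applied = 1370 mm.


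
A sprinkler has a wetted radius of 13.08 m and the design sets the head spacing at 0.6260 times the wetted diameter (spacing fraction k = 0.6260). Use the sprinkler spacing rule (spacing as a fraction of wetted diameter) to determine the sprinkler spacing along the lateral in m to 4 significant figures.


Approach: apply the sprinkler spacing rule (spacing as a fraction of wetted diameter), S = k*(2*R).
S = 0.6260 * (2 * 13.08) = 16.38 m
Therefore the sprinkler spacing along the lateral = 16.38 m.


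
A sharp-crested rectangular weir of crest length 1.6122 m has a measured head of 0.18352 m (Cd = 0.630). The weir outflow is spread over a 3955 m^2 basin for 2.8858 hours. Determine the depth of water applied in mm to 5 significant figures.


Approach: apply the rectangular weir equation with a volume-to-depth conversion, Q = (2/3)*Cd*L*sqrt(2g)*H^1.5; d = Q*t/A * 1000.
Step 1 — weir discharge:
  Q = (2/3)*0.630*1.6122*sqrt(2*9.81)*0.18352^1.5 = 0.2357995 m^3/s
Step 2 — volume: V = 0.2357995 * 2.8858*3600 = 2449.692 m^3
Step 3 — depth: d = V/A * 1000 = 2449.692/3955 * 1000 = 619.39 mm
Therefore the depth of water applied = 619.39 mm.


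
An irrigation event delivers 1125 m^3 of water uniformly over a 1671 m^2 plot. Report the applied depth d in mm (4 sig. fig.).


Approach: apply depth from volume over area, d = (V/A)*1000.
d = (1125 / 1671) * 1000 = 673.2 mm
Therefore the applied depth d = 673.2 mm.


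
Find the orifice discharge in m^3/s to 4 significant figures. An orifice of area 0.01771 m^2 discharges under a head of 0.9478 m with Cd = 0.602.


Approach: apply the orifice equation, Q = Cd*A*sqrt(2*g*h).
Q = 0.602 * 0.01771 * sqrt(2*9.81*0.9478) = 0.04598 m^3/s
Therefore the orifice discharge = 0.04598 m^3/s.


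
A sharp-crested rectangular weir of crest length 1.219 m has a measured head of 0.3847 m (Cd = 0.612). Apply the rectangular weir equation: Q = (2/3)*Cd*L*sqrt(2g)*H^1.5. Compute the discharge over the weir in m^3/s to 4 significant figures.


Q = (2/3)*0.612*1.219*sqrt(2*9.81)*0.3847^1.5 = 0.5256 m^3/s
Therefore the discharge over the weir = 0.5256 m^3/s.


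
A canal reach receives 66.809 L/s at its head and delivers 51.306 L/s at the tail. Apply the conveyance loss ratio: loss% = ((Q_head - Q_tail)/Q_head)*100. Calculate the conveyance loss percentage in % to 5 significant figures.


loss = ((66.809 - 51.306)/66.809)*100 = 23.205 %
Therefore the conveyance loss percentage = 23.205 %.


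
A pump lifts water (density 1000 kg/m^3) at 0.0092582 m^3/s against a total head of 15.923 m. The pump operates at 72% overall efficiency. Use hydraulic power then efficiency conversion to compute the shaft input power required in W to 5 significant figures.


Approach: apply hydraulic power then efficiency conversion, P = rho*g*Q*H; P_in = P/eta.
Step 1 — hydraulic power (P = rho*g*Q*H):
  P = 1000 * 9.81 * 0.0092582 * 15.923 = 1446.174 W
Step 2 — input power: P_in = P/eta = 1446.174 / 0.72 = 2008.6 W
Therefore the shaft input power required = 2008.6 W.


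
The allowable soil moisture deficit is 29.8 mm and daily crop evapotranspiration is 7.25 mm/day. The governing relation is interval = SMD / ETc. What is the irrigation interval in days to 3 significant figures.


interval = 29.8 / 7.25 = 4.11 days
Therefore the irrigation interval = 4.11 days.


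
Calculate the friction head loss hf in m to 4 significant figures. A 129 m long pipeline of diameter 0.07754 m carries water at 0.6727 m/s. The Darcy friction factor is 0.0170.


Approach: apply the Darcy-Weisbach equation, hf = f*(L/D)*(v^2/(2g)).
hf = 0.0170 * (129/0.07754) * (0.6727^2 / (2*9.81))
hf = 0.6523 m
Therefore the friction head loss hf = 0.6523 m.


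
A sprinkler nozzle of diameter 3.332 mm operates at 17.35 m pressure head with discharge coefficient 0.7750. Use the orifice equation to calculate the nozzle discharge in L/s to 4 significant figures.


Approach: apply the orifice equation, Q = Cd*A*sqrt(2*g*h), A = pi*(d/2)^2.
A = pi*(3.332e-3/2)^2 = 8.71967e-06 m^2
Q = 0.7750 * 8.71967e-06 * sqrt(2*9.81*17.35) * 1000 = 0.1247 L/s
Therefore the nozzle discharge = 0.1247 L/s.


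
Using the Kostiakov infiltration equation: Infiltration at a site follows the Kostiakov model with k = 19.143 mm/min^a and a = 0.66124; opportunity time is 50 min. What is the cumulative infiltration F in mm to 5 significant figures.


Approach: apply the Kostiakov infiltration equation, F = k*t^a.
F = 19.143 * 50^0.66124 = 254.35 mm
Therefore the cumulative infiltration F = 254.35 mm.


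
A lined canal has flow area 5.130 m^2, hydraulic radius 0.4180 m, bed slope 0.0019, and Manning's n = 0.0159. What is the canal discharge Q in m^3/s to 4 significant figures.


Approach: apply Manning's equation, Q = (1/n)*A*R^(2/3)*S^(1/2).
Q = (1/0.0159) * 5.130 * 0.4180^(2/3) * 0.0019^(1/2) = 7.862 m^3/s
Therefore the canal discharge Q = 7.862 m^3/s.


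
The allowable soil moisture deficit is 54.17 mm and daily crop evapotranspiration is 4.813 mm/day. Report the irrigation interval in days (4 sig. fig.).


Approach: apply the irrigation interval relation, interval = SMD / ETc.
interval = 54.17 / 4.813 = 11.25 days
Therefore the irrigation interval = 11.25 days.


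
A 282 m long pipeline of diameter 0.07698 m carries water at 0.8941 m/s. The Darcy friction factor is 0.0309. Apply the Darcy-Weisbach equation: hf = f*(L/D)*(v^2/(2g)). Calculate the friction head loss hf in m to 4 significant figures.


hf = 0.0309 * (282/0.07698) * (0.8941^2 / (2*9.81))
hf = 4.612 m
Therefore the friction head loss hf = 4.612 m.


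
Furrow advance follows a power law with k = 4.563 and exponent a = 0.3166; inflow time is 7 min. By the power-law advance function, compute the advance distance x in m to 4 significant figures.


Approach: apply the power-law advance function, x = k*t^a.
x = 4.563 * 7^0.3166 = 8.449 m
Therefore the advance distance x = 8.449 m.


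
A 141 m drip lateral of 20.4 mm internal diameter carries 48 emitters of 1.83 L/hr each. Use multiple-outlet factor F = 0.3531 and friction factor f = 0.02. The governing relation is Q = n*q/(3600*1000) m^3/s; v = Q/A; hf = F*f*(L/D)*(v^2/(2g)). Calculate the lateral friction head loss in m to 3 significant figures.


Q = 48*1.83/(3600*1000) = 2.4400e-05 m^3/s
A = pi*(20.4e-3/2)^2 = 3.2685e-04 m^2, so v = Q/A = 0.074652 m/s
hf = 0.3531*0.02*(141/0.0204)*(0.074652^2/(2*9.81)) = 0.0139 m
Therefore the lateral friction head loss = 0.0139 m.


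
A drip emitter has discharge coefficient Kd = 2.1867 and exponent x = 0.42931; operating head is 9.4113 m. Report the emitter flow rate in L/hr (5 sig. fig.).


Approach: apply the emitter characteristic equation, q = Kd * h^x.
q = 2.1867 * 9.4113^0.42931 = 5.7251 L/hr
Therefore the emitter flow rate = 5.7251 L/hr.


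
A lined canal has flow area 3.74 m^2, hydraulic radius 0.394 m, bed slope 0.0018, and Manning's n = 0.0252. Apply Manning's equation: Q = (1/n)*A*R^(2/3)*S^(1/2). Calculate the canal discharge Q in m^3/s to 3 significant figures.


Q = (1/0.0252) * 3.74 * 0.394^(2/3) * 0.0018^(1/2) = 3.38 m^3/s
Therefore the canal discharge Q = 3.38 m^3/s.


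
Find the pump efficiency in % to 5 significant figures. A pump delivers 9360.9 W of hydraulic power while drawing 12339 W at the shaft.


Approach: apply the efficiency ratio, eta = (P_out/P_in)*100.
eta = (9360.9 / 12339) * 100 = 75.864 %
Therefore the pump efficiency = 75.864 %.


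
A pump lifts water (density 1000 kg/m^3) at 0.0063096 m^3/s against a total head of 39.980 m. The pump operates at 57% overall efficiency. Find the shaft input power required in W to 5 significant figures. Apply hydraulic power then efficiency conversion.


Approach: apply hydraulic power then efficiency conversion, P = rho*g*Q*H; P_in = P/eta.
Step 1 — hydraulic power (P = rho*g*Q*H):
  P = 1000 * 9.81 * 0.0063096 * 39.980 = 2474.649 W
Step 2 — input power: P_in = P/eta = 2474.649 / 0.57 = 4341.5 W
Therefore the shaft input power required = 4341.5 W.


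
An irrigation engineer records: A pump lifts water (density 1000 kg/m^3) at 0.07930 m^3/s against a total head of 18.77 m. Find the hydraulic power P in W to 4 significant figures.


Approach: apply the hydraulic power relation, P = rho*g*Q*H.
P = 1000 * 9.81 * 0.07930 * 18.77 = 14600 W
Therefore the hydraulic power P = 14600 W.


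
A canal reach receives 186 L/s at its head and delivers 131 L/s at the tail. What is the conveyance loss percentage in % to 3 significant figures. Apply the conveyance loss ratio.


Approach: apply the conveyance loss ratio, loss% = ((Q_head - Q_tail)/Q_head)*100.
loss = ((186 - 131)/186)*100 = 29.6 %
Therefore the conveyance loss percentage = 29.6 %.


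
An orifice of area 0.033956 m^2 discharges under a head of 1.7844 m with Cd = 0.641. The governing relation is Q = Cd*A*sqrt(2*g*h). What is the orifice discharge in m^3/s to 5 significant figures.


Q = 0.641 * 0.033956 * sqrt(2*9.81*1.7844) = 0.12879 m^3/s
Therefore the orifice discharge = 0.12879 m^3/s.


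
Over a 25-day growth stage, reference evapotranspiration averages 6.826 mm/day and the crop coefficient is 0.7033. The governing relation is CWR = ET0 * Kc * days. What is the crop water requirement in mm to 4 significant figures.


CWR = 6.826 * 0.7033 * 25 = 120.0 mm
Therefore the crop water requirement = 120.0 mm.


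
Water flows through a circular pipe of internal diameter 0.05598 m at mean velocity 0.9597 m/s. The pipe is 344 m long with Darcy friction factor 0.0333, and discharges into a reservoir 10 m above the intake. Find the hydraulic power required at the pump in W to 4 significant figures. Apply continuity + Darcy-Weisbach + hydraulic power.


Approach: apply continuity + Darcy-Weisbach + hydraulic power, Q = A*v; hf = f*(L/D)*(v^2/(2g)); H = static + hf; P = rho*g*Q*H.
Step 1 — flow rate (continuity, Q = A*v):
  A = pi*(0.05598/2)^2 = 0.00246125 m^2
  Q = 0.00246125 * 0.9597 = 0.00236206 m^3/s
Step 2 — friction head loss (Darcy-Weisbach):
  hf = 0.0333 * (344/0.05598) * (0.9597^2 / (2*9.81))
  hf = 9.60598 m
Step 3 — total head: H = 10 + 9.60598 = 19.6060 m
Step 4 — hydraulic power (P = rho*g*Q*H):
  P = 1000 * 9.81 * 0.00236206 * 19.6060 = 454.3 W
Therefore the hydraulic power required at the pump = 454.3 W.


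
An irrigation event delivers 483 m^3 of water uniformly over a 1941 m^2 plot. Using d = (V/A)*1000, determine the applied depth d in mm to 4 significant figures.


d = (483 / 1941) * 1000 = 248.8 mm
Therefore the applied depth d = 248.8 mm.


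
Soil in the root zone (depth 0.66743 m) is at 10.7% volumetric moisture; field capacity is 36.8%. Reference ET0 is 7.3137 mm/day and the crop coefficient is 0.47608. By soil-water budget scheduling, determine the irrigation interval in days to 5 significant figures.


Approach: apply soil-water budget scheduling, SMD = (FC-theta)/100*depth*1000; ETc = ET0*Kc; interval = SMD/ETc.
Step 1 — soil moisture deficit:
  SMD = (36.8 - 10.7)/100 * 0.66743 * 1000 = 174.1992 mm
Step 2 — daily crop ET (ETc = ET0*Kc):
  ETc = 7.3137 * 0.47608 = 3.481906 mm/day
Step 3 — irrigation interval (SMD/ETc):
  interval = 174.1992 / 3.481906 = 50.030 days
Therefore the irrigation interval = 50.030 days.


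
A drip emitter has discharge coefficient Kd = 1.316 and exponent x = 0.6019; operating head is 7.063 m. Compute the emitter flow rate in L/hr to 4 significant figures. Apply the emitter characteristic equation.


Approach: apply the emitter characteristic equation, q = Kd * h^x.
q = 1.316 * 7.063^0.6019 = 4.268 L/hr
Therefore the emitter flow rate = 4.268 L/hr.


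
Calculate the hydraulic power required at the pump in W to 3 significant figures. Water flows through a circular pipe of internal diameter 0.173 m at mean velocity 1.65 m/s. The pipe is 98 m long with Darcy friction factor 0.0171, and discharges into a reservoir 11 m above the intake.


Approach: apply continuity + Darcy-Weisbach + hydraulic power, Q = A*v; hf = f*(L/D)*(v^2/(2g)); H = static + hf; P = rho*g*Q*H.
Step 1 — flow rate (continuity, Q = A*v):
  A = pi*(0.173/2)^2 = 0.023506 m^2
  Q = 0.023506 * 1.65 = 0.038785 m^3/s
Step 2 — friction head loss (Darcy-Weisbach):
  hf = 0.0171 * (98/0.173) * (1.65^2 / (2*9.81))
  hf = 1.3441 m
Step 3 — total head: H = 11 + 1.3441 = 12.344 m
Step 4 — hydraulic power (P = rho*g*Q*H):
  P = 1000 * 9.81 * 0.038785 * 12.344 = 4700 W
Therefore the hydraulic power required at the pump = 4700 W.


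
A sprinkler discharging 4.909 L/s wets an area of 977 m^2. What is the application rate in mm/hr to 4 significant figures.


Approach: apply the application rate relation, rate = (Q/A)*3600.
rate = (4.909 / 977) * 3600 = 18.09 mm/hr
Therefore the application rate = 18.09 mm/hr.


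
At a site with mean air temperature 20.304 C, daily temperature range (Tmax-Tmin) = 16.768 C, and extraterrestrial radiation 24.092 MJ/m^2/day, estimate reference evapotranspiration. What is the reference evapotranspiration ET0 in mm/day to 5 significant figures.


Approach: apply the Hargreaves-Samani method, ET0 = 0.0023*(Tmean+17.8)*sqrt(Tmax-Tmin)*0.408*Ra.
ET0 = 0.0023*(20.304+17.8)*sqrt(16.768)*0.408*24.092 = 3.5275 mm/day
Therefore the reference evapotranspiration ET0 = 3.5275 mm/day.


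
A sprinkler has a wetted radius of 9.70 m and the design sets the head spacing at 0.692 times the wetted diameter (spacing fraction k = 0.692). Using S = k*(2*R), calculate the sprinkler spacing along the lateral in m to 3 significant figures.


S = 0.692 * (2 * 9.70) = 13.4 m
Therefore the sprinkler spacing along the lateral = 13.4 m.


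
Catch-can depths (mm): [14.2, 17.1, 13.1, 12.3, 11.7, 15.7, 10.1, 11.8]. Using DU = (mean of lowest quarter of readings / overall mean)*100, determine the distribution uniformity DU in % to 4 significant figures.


sorted lowest 2 of 8: [10.1, 11.7] -> mean = 10.9000 mm
overall mean = 13.2500 mm
DU = (10.9000/13.2500)*100 = 82.26 %
Therefore the distribution uniformity DU = 82.26 %.


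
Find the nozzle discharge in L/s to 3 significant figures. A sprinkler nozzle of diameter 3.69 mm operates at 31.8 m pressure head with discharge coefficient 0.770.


Approach: apply the orifice equation, Q = Cd*A*sqrt(2*g*h), A = pi*(d/2)^2.
A = pi*(3.69e-3/2)^2 = 1.0694e-05 m^2
Q = 0.770 * 1.0694e-05 * sqrt(2*9.81*31.8) * 1000 = 0.206 L/s
Therefore the nozzle discharge = 0.206 L/s.


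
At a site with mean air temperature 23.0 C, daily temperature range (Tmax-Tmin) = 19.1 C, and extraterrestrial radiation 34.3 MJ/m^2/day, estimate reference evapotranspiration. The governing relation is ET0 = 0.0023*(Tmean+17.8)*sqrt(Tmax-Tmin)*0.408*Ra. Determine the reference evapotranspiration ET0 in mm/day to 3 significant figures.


ET0 = 0.0023*(23.0+17.8)*sqrt(19.1)*0.408*34.3 = 5.74 mm/day
Therefore the reference evapotranspiration ET0 = 5.74 mm/day.
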